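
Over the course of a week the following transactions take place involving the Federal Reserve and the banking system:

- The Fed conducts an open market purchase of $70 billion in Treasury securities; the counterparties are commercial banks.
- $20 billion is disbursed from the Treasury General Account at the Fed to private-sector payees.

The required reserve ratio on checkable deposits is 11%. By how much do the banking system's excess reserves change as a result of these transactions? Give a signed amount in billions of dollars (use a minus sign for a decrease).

+$87.8 billion

OMO purchase (from banks) $70 billion: reserves +$70B, deposits 0.
Government spending $20 billion: reserves +$20B, deposits +$20B.
Totals: Δreserves = +$90B, Δdeposits = +$20B.
Δrequired reserves = 11% × +$20B = +$2.2B.
Δexcess reserves = Δreserves − Δrequired = +$90B − (+$2.2B) = +$87.8 billion.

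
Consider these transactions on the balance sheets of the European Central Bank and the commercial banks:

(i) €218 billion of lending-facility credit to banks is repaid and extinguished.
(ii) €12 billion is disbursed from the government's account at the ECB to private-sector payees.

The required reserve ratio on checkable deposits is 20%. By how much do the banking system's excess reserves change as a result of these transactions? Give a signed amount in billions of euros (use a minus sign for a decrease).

-€208.4 billion

Discount-window repayment €218 billion: reserves −€218B, deposits 0.
Government spending €12 billion: reserves +€12B, deposits +€12B.
Totals: Δreserves = −€206B, Δdeposits = +€12B.
Δrequired reserves = 20% × +€12B = +€2.4B.
Δexcess reserves = Δreserves − Δrequired = −€206B − (+€2.4B) = -€208.4 billion.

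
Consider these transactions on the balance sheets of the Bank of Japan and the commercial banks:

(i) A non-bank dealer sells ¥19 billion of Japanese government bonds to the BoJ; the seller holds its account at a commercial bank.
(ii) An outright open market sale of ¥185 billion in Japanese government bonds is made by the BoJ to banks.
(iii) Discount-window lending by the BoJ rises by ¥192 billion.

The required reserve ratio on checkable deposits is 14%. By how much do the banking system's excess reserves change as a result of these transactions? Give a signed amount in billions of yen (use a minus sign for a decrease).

+¥23.34 billion

Asset purchase (from non-banks) ¥19 billion: reserves +¥19B, deposits +¥19B.
OMO sale (to banks) ¥185 billion: reserves −¥185B, deposits 0.
Discount-window loan ¥192 billion: reserves +¥192B, deposits 0.
Totals: Δreserves = +¥26B, Δdeposits = +¥19B.
Δrequired reserves = 14% × +¥19B = +¥2.66B.
Δexcess reserves = Δreserves − Δrequired = +¥26B − (+¥2.66B) = +¥23.34 billion.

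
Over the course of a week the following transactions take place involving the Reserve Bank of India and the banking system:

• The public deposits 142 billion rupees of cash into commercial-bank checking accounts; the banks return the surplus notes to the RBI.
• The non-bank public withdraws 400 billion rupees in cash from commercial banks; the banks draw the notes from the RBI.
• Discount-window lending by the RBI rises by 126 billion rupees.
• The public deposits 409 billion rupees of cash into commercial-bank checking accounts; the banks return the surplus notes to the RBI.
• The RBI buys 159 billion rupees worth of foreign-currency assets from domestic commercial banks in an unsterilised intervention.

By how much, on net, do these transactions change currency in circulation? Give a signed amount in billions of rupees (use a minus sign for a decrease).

-151 billion

RBI balance sheet:
  Assets:      Loans to banks +126B, Foreign assets +159B
  Liabilities: Bank reserves +436B, Currency in circulation −151B
So the change in currency in circulation is -151 billion.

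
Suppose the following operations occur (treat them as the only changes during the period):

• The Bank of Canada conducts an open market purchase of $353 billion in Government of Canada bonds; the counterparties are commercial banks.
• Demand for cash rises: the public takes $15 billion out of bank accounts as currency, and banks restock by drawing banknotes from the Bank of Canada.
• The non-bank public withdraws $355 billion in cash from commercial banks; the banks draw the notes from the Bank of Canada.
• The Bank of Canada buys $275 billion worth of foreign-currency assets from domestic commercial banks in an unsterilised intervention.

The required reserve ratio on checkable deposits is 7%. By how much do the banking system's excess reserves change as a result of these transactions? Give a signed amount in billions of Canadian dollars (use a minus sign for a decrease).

OMO purchase (from banks) $353 billion: reserves +$353B, deposits 0.
Currency withdrawal $15 billion: reserves −$15B, deposits −$15B.
Currency withdrawal $355 billion: reserves −$355B, deposits −$355B.
FX purchase $275 billion: reserves +$275B, deposits 0.
Totals: Δreserves = +$258B, Δdeposits = −$370B.
Δrequired reserves = 7% × −$370B = −$25.9B.
Δexcess reserves = Δreserves − Δrequired = +$258B − (−$25.9B) = +$283.9 billion.

+$283.9 billion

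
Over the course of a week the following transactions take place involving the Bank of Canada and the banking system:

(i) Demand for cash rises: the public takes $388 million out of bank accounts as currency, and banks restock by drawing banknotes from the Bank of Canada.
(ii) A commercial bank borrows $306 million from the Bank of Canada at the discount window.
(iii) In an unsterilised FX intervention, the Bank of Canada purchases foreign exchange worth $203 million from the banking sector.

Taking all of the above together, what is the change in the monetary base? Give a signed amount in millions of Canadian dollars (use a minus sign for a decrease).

Currency withdrawal $388 million: just a shift between currency and reserves — both are base money → 0.
Discount-window loan $306 million: Bank of Canada balance sheet expands → +$306M.
FX purchase $203 million: Bank of Canada balance sheet expands → +$203M.
Net: 0 + 306 + 203 = +$509 million.

+$509 million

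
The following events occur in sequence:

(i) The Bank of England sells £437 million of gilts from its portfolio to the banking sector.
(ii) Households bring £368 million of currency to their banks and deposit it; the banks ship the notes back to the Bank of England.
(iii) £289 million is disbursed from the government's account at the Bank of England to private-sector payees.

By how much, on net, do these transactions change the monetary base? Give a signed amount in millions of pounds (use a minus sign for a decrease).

OMO sale (to banks) £437 million: Bank of England balance sheet contracts → −£437M.
Currency deposit £368 million: just a shift between currency and reserves — both are base money → 0.
Government spending £289 million: a non-base liability converts back to reserves → +£289M.
Net: −437 + 0 + 289 = -£148 million.

-£148 million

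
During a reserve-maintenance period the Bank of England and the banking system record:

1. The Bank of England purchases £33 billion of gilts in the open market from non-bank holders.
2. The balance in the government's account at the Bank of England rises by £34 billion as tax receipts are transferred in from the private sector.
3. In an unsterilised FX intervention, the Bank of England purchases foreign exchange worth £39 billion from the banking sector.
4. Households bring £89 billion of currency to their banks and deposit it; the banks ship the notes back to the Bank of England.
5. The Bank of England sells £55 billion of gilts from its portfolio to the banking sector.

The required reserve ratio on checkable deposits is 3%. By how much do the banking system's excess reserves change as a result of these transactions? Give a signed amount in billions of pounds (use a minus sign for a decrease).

Asset purchase (from non-banks) £33 billion: reserves +£33B, deposits +£33B.
Government account inflow £34 billion: reserves −£34B, deposits −£34B.
FX purchase £39 billion: reserves +£39B, deposits 0.
Currency deposit £89 billion: reserves +£89B, deposits +£89B.
OMO sale (to banks) £55 billion: reserves −£55B, deposits 0.
Totals: Δreserves = +£72B, Δdeposits = +£88B.
Δrequired reserves = 3% × +£88B = +£2.64B.
Δexcess reserves = Δreserves − Δrequired = +£72B − (+£2.64B) = +£69.36 billion.

+£69.36 billion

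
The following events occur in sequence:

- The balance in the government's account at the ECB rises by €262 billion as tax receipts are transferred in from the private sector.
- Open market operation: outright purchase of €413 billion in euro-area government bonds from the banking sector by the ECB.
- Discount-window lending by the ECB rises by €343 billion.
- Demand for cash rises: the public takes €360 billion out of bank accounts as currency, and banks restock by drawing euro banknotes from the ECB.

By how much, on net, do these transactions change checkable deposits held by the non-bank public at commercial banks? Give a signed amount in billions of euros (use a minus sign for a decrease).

-€622 billion

Government account inflow €262 billion: non-bank counterparties' bank balances fall → −€262B.
OMO purchase (from banks) €413 billion: the counterparty is a bank, so public deposits are unchanged → 0.
Discount-window loan €343 billion: the counterparty is a bank, so public deposits are unchanged → 0.
Currency withdrawal €360 billion: non-bank counterparties' bank balances fall → −€360B.
Net: −262 + 0 + 0 − 360 = -€622 billion.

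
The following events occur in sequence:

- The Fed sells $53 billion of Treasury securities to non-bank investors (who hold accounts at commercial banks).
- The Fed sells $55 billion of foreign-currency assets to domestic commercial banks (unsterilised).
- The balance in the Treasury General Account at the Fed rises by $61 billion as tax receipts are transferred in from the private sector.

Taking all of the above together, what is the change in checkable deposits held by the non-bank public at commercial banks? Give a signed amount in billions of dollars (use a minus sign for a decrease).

Asset sale (to non-banks) $53 billion: non-bank counterparties' bank balances fall → −$53B.
FX sale $55 billion: the counterparty is a bank, so public deposits are unchanged → 0.
Government account inflow $61 billion: non-bank counterparties' bank balances fall → −$61B.
Net: −53 + 0 − 61 = -$114 billion.

-$114 billion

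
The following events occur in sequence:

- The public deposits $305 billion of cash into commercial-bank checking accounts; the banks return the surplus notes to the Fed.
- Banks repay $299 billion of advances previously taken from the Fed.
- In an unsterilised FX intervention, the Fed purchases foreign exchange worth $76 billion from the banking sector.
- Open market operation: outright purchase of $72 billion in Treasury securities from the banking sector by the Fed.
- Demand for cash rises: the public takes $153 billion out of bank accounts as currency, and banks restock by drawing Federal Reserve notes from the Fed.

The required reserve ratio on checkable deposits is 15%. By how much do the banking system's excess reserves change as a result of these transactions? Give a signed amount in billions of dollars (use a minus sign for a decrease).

-$21.8 billion

Currency deposit $305 billion: reserves +$305B, deposits +$305B.
Discount-window repayment $299 billion: reserves −$299B, deposits 0.
FX purchase $76 billion: reserves +$76B, deposits 0.
OMO purchase (from banks) $72 billion: reserves +$72B, deposits 0.
Currency withdrawal $153 billion: reserves −$153B, deposits −$153B.
Totals: Δreserves = +$1B, Δdeposits = +$152B.
Δrequired reserves = 15% × +$152B = +$22.8B.
Δexcess reserves = Δreserves − Δrequired = +$1B − (+$22.8B) = -$21.8 billion.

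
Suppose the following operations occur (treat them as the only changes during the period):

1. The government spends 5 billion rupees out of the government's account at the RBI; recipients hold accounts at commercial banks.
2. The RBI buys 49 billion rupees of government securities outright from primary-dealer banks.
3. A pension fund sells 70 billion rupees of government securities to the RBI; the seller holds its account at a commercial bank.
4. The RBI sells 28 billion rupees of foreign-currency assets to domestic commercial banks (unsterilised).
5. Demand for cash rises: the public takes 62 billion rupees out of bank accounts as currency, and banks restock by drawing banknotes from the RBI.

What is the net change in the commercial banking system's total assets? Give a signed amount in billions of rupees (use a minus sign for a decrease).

+13 billion

Government spending 5 billion rupees: bank balance sheets expand → +5B.
OMO purchase (from banks) 49 billion rupees: just an asset swap on bank balance sheets → 0.
Asset purchase (from non-banks) 70 billion rupees: bank balance sheets expand → +70B.
FX sale 28 billion rupees: just an asset swap on bank balance sheets → 0.
Currency withdrawal 62 billion rupees: bank balance sheets shrink → −62B.
Net: 5 + 0 + 70 + 0 − 62 = +13 billion.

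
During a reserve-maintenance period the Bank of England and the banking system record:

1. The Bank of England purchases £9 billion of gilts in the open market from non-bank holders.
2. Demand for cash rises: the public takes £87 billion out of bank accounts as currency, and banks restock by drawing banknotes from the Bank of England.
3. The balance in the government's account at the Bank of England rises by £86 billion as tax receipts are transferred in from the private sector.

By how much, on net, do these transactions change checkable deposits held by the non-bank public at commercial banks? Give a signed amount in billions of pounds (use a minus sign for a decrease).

-£164 billion

Asset purchase (from non-banks) £9 billion: non-bank counterparties' bank balances rise → +£9B.
Currency withdrawal £87 billion: non-bank counterparties' bank balances fall → −£87B.
Government account inflow £86 billion: non-bank counterparties' bank balances fall → −£86B.
Net: 9 − 87 − 86 = -£164 billion.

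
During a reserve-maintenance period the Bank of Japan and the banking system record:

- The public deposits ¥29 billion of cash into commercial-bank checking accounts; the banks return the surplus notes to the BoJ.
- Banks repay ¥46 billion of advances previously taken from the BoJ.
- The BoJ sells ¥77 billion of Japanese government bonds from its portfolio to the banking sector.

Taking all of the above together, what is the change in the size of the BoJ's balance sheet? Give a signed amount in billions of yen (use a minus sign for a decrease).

-¥123 billion

BoJ balance sheet:
  Assets:      Securities −¥77B, Loans to banks −¥46B
  Liabilities: Bank reserves −¥94B, Currency in circulation −¥29B
Change in total BoJ assets = -¥123 billion.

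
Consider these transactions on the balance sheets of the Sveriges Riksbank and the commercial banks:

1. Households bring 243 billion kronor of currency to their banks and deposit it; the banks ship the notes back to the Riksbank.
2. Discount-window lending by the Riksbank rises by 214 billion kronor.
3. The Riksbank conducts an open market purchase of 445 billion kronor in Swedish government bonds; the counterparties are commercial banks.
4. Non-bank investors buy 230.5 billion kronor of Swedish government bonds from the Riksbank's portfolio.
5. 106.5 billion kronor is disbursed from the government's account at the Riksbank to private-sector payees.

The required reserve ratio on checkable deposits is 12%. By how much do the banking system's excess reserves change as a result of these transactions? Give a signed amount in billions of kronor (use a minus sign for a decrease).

Currency deposit 243 billion kronor: reserves +243B, deposits +243B.
Discount-window loan 214 billion kronor: reserves +214B, deposits 0.
OMO purchase (from banks) 445 billion kronor: reserves +445B, deposits 0.
Asset sale (to non-banks) 230.5 billion kronor: reserves −230.5B, deposits −230.5B.
Government spending 106.5 billion kronor: reserves +106.5B, deposits +106.5B.
Totals: Δreserves = +778B, Δdeposits = +119B.
Δrequired reserves = 12% × +119B = +14.28B.
Δexcess reserves = Δreserves − Δrequired = +778B − (+14.28B) = +763.72 billion.

+763.72 billion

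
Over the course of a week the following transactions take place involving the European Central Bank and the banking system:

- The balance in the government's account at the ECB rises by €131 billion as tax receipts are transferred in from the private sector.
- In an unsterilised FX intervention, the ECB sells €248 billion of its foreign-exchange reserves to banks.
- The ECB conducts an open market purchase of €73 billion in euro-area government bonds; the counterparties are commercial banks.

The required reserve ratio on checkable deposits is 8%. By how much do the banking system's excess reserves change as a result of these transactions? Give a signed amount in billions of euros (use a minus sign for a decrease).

Government account inflow €131 billion: reserves −€131B, deposits −€131B.
FX sale €248 billion: reserves −€248B, deposits 0.
OMO purchase (from banks) €73 billion: reserves +€73B, deposits 0.
Totals: Δreserves = −€306B, Δdeposits = −€131B.
Δrequired reserves = 8% × −€131B = −€10.48B.
Δexcess reserves = Δreserves − Δrequired = −€306B − (−€10.48B) = -€295.52 billion.

-€295.52 billion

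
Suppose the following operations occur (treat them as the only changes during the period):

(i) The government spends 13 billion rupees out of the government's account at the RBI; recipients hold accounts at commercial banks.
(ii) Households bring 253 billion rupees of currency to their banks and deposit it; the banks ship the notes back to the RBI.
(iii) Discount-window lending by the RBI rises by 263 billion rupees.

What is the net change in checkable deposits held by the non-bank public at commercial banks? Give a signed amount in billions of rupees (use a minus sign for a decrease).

+266 billion

RBI balance sheet:
  Assets:      Loans to banks +263B
  Liabilities: Bank reserves +529B, Currency in circulation −253B, Government deposits −13B
Commercial banking system:
  Assets:      Reserves at CB +529B
  Liabilities: Checkable deposits +266B, Borrowings from CB +263B
So the change in checkable deposits held by the non-bank public at commercial banks is +266 billion.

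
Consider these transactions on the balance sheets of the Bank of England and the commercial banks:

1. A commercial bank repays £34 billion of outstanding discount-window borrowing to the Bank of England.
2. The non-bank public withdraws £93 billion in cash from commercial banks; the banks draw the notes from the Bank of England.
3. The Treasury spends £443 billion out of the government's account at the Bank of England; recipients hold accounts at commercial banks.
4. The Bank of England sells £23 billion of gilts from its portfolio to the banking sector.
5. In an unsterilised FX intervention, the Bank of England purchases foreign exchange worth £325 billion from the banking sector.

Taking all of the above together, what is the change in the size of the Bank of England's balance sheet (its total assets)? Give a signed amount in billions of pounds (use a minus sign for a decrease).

Discount-window repayment £34 billion: a Bank of England asset is shed → −£34B.
Currency withdrawal £93 billion: only the composition of liabilities changes → 0.
Government spending £443 billion: only the composition of liabilities changes → 0.
OMO sale (to banks) £23 billion: a Bank of England asset is shed → −£23B.
FX purchase £325 billion: a Bank of England asset is acquired → +£325B.
Net: −34 + 0 + 0 − 23 + 325 = +£268 billion.

+£268 billion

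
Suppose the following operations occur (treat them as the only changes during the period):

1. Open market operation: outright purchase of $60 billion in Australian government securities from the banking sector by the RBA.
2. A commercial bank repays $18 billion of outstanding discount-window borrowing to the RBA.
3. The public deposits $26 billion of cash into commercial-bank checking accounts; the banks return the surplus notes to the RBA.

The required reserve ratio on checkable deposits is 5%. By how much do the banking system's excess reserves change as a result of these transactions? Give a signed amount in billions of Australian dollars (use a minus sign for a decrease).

+$66.7 billion

OMO purchase (from banks) $60 billion: reserves +$60B, deposits 0.
Discount-window repayment $18 billion: reserves −$18B, deposits 0.
Currency deposit $26 billion: reserves +$26B, deposits +$26B.
Totals: Δreserves = +$68B, Δdeposits = +$26B.
Δrequired reserves = 5% × +$26B = +$1.3B.
Δexcess reserves = Δreserves − Δrequired = +$68B − (+$1.3B) = +$66.7 billion.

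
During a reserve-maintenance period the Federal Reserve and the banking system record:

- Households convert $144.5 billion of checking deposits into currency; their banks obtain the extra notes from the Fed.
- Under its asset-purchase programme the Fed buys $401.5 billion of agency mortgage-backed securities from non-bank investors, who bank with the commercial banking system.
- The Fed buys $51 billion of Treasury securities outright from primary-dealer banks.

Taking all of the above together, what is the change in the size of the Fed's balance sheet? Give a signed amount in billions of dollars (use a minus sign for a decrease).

Fed balance sheet:
  Assets:      Securities +$452.5B
  Liabilities: Bank reserves +$308B, Currency in circulation +$144.5B
Commercial banking system:
  Assets:      Reserves at CB +$308B, Securities −$51B
  Liabilities: Checkable deposits +$257B
Change in total Fed assets = +$452.5 billion.

+$452.5 billion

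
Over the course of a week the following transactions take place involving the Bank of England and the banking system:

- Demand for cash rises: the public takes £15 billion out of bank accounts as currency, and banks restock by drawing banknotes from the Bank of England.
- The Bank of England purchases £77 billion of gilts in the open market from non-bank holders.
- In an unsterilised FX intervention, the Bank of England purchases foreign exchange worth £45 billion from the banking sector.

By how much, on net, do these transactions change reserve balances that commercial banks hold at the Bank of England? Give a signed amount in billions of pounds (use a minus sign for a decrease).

+£107 billion

Bank of England balance sheet:
  Assets:      Securities +£77B, Foreign assets +£45B
  Liabilities: Bank reserves +£107B, Currency in circulation +£15B
Commercial banking system:
  Assets:      Reserves at CB +£107B, Foreign assets −£45B
  Liabilities: Checkable deposits +£62B
So the change in reserve balances that commercial banks hold at the Bank of England is +£107 billion.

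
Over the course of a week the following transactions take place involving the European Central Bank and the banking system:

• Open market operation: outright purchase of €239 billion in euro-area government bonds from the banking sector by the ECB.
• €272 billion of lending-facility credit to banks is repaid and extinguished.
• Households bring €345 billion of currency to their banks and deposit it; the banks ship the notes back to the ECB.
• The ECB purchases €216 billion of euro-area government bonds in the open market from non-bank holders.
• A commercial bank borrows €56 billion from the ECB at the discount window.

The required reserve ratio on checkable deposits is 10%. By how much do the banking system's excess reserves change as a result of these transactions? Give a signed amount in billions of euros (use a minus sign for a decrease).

+€527.9 billion

OMO purchase (from banks) €239 billion: reserves +€239B, deposits 0.
Discount-window repayment €272 billion: reserves −€272B, deposits 0.
Currency deposit €345 billion: reserves +€345B, deposits +€345B.
Asset purchase (from non-banks) €216 billion: reserves +€216B, deposits +€216B.
Discount-window loan €56 billion: reserves +€56B, deposits 0.
Totals: Δreserves = +€584B, Δdeposits = +€561B.
Δrequired reserves = 10% × +€561B = +€56.1B.
Δexcess reserves = Δreserves − Δrequired = +€584B − (+€56.1B) = +€527.9 billion.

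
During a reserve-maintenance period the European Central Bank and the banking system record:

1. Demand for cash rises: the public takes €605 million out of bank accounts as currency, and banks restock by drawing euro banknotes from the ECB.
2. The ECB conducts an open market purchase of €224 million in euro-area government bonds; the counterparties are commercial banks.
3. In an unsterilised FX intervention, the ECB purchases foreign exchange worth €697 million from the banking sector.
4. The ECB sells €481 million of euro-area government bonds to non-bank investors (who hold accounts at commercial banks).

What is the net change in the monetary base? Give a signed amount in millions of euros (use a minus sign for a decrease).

+€440 million

ECB balance sheet:
  Assets:      Securities −€257M, Foreign assets +€697M
  Liabilities: Bank reserves −€165M, Currency in circulation +€605M
Commercial banking system:
  Assets:      Reserves at CB −€165M, Securities −€224M, Foreign assets −€697M
  Liabilities: Checkable deposits −€1086M
Monetary base = currency + reserves: +€605M + (−€165M) = +€440 million.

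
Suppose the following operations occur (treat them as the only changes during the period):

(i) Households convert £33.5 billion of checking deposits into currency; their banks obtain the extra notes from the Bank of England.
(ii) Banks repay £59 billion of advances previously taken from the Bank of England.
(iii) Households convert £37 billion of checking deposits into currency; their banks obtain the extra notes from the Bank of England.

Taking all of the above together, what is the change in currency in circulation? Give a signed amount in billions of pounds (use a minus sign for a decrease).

+£70.5 billion

Bank of England balance sheet:
  Assets:      Loans to banks −£59B
  Liabilities: Bank reserves −£129.5B, Currency in circulation +£70.5B
Commercial banking system:
  Assets:      Reserves at CB −£129.5B
  Liabilities: Checkable deposits −£70.5B, Borrowings from CB −£59B
So the change in currency in circulation is +£70.5 billion.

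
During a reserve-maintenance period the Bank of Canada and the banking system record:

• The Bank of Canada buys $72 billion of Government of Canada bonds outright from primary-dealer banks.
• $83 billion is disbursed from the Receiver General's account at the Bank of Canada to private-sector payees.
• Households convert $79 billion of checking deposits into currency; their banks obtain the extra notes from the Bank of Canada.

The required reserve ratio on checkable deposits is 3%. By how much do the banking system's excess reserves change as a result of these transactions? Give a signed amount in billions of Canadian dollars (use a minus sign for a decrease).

OMO purchase (from banks) $72 billion: reserves +$72B, deposits 0.
Government spending $83 billion: reserves +$83B, deposits +$83B.
Currency withdrawal $79 billion: reserves −$79B, deposits −$79B.
Totals: Δreserves = +$76B, Δdeposits = +$4B.
Δrequired reserves = 3% × +$4B = +$0.12B.
Δexcess reserves = Δreserves − Δrequired = +$76B − (+$0.12B) = +$75.88 billion.

+$75.88 billion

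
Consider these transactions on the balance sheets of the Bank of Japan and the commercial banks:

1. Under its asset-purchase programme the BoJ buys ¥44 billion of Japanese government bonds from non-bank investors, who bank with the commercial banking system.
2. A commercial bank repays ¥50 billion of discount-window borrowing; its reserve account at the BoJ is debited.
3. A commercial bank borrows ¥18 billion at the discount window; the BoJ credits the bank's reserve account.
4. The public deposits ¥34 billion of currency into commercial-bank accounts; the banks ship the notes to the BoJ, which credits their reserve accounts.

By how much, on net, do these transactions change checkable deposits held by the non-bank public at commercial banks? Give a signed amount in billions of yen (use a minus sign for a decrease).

+¥78 billion

Asset purchase (from non-banks) ¥44 billion: non-bank counterparties' bank balances rise → +¥44B.
Discount-window repayment ¥50 billion: the counterparty is a bank, so public deposits are unchanged → 0.
Discount-window loan ¥18 billion: the counterparty is a bank, so public deposits are unchanged → 0.
Currency deposit ¥34 billion: non-bank counterparties' bank balances rise → +¥34B.
Net: 44 + 0 + 0 + 34 = +¥78 billion.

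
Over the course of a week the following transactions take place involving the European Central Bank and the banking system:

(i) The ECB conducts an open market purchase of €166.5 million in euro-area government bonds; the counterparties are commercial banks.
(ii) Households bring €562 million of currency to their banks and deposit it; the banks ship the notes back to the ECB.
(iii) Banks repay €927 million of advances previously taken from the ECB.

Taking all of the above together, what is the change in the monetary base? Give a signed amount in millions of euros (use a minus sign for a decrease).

ECB balance sheet:
  Assets:      Securities +€166.5M, Loans to banks −€927M
  Liabilities: Bank reserves −€198.5M, Currency in circulation −€562M
Commercial banking system:
  Assets:      Reserves at CB −€198.5M, Securities −€166.5M
  Liabilities: Checkable deposits +€562M, Borrowings from CB −€927M
Monetary base = currency + reserves: −€562M + (−€198.5M) = -€760.5 million.

-€760.5 million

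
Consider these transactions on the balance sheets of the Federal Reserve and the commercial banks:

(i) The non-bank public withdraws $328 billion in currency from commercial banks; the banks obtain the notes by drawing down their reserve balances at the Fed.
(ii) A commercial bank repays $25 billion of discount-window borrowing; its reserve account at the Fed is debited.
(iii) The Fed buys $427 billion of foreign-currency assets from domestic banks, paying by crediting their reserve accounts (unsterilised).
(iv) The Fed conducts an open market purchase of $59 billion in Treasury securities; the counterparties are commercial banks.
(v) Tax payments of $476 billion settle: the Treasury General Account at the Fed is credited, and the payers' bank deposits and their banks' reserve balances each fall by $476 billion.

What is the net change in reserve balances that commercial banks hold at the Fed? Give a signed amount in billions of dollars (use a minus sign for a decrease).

-$343 billion

Currency withdrawal $328 billion: banks swap reserves for currency → −$328B.
Discount-window repayment $25 billion: repayment is debited from reserves → −$25B.
FX purchase $427 billion: the Fed pays by crediting reserve accounts → +$427B.
OMO purchase (from banks) $59 billion: the Fed pays by crediting reserve accounts → +$59B.
Government account inflow $476 billion: funds move from bank reserves into the government account → −$476B.
Net: −328 − 25 + 427 + 59 − 476 = -$343 billion.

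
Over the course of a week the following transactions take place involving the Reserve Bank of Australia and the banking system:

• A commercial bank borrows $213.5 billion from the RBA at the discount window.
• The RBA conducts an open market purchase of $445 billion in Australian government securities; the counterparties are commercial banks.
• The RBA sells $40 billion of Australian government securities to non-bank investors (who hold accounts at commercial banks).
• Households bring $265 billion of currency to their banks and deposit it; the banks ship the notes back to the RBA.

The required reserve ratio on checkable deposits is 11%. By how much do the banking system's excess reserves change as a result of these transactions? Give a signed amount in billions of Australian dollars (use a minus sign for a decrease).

+$858.75 billion

Discount-window loan $213.5 billion: reserves +$213.5B, deposits 0.
OMO purchase (from banks) $445 billion: reserves +$445B, deposits 0.
Asset sale (to non-banks) $40 billion: reserves −$40B, deposits −$40B.
Currency deposit $265 billion: reserves +$265B, deposits +$265B.
Totals: Δreserves = +$883.5B, Δdeposits = +$225B.
Δrequired reserves = 11% × +$225B = +$24.75B.
Δexcess reserves = Δreserves − Δrequired = +$883.5B − (+$24.75B) = +$858.75 billion.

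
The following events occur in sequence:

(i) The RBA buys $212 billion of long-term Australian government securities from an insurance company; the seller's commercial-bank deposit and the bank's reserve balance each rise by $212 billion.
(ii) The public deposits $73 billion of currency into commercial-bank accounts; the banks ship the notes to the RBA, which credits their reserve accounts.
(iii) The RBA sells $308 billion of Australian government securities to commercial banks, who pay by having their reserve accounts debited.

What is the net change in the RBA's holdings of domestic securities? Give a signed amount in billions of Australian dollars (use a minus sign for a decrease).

RBA balance sheet:
  Assets:      Securities −$96B
  Liabilities: Bank reserves −$23B, Currency in circulation −$73B
So the change in the RBA's holdings of domestic securities is -$96 billion.

-$96 billion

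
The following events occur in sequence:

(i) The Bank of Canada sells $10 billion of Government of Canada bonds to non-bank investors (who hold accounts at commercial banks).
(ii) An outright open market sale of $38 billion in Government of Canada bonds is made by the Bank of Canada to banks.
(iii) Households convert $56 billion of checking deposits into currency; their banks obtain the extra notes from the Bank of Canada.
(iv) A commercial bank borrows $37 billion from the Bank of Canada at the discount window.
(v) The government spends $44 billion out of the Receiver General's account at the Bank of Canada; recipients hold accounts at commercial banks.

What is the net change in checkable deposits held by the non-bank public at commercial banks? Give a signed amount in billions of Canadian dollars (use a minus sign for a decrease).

Bank of Canada balance sheet:
  Assets:      Securities −$48B, Loans to banks +$37B
  Liabilities: Bank reserves −$23B, Currency in circulation +$56B, Government deposits −$44B
Commercial banking system:
  Assets:      Reserves at CB −$23B, Securities +$38B
  Liabilities: Checkable deposits −$22B, Borrowings from CB +$37B
So the change in checkable deposits held by the non-bank public at commercial banks is -$22 billion.

-$22 billion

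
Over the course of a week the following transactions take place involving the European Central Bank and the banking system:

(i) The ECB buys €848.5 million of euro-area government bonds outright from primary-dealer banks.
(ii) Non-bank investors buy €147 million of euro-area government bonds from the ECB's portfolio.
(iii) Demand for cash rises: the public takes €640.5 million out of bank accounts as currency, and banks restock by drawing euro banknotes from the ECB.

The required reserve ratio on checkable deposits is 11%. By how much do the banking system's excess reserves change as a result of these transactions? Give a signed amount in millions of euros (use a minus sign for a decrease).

OMO purchase (from banks) €848.5 million: reserves +€848.5M, deposits 0.
Asset sale (to non-banks) €147 million: reserves −€147M, deposits −€147M.
Currency withdrawal €640.5 million: reserves −€640.5M, deposits −€640.5M.
Totals: Δreserves = +€61M, Δdeposits = −€787.5M.
Δrequired reserves = 11% × −€787.5M = −€86.625M.
Δexcess reserves = Δreserves − Δrequired = +€61M − (−€86.625M) = +€147.625 million.

+€147.625 million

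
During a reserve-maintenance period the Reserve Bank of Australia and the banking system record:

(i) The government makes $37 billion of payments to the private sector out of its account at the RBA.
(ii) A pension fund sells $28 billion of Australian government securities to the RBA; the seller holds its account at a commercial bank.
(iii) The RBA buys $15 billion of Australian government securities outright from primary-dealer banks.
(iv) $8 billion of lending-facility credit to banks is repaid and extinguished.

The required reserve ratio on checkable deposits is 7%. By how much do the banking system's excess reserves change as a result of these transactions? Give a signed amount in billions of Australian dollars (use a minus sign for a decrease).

+$67.45 billion

Government spending $37 billion: reserves +$37B, deposits +$37B.
Asset purchase (from non-banks) $28 billion: reserves +$28B, deposits +$28B.
OMO purchase (from banks) $15 billion: reserves +$15B, deposits 0.
Discount-window repayment $8 billion: reserves −$8B, deposits 0.
Totals: Δreserves = +$72B, Δdeposits = +$65B.
Δrequired reserves = 7% × +$65B = +$4.55B.
Δexcess reserves = Δreserves − Δrequired = +$72B − (+$4.55B) = +$67.45 billion.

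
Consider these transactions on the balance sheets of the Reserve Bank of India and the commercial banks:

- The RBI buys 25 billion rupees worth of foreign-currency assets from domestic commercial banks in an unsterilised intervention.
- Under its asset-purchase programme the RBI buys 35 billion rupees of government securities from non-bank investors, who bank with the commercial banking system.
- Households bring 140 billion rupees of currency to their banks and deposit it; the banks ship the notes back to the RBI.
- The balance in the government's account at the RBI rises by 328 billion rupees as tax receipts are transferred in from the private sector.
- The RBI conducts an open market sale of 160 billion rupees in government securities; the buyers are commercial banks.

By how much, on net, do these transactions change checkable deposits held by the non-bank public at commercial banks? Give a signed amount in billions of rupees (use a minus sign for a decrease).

RBI balance sheet:
  Assets:      Securities −125B, Foreign assets +25B
  Liabilities: Bank reserves −288B, Currency in circulation −140B, Government deposits +328B
Commercial banking system:
  Assets:      Reserves at CB −288B, Securities +160B, Foreign assets −25B
  Liabilities: Checkable deposits −153B
So the change in checkable deposits held by the non-bank public at commercial banks is -153 billion.

-153 billion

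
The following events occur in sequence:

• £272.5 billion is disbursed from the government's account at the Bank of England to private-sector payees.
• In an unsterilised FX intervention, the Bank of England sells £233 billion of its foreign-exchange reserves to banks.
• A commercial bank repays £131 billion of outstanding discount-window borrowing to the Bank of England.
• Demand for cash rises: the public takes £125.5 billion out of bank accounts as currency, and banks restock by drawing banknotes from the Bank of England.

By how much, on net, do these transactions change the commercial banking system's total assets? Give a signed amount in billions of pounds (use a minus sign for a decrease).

+£16 billion

Bank of England balance sheet:
  Assets:      Loans to banks −£131B, Foreign assets −£233B
  Liabilities: Bank reserves −£217B, Currency in circulation +£125.5B, Government deposits −£272.5B
Commercial banking system:
  Assets:      Reserves at CB −£217B, Foreign assets +£233B
  Liabilities: Checkable deposits +£147B, Borrowings from CB −£131B
Change in total bank assets = +£16 billion.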